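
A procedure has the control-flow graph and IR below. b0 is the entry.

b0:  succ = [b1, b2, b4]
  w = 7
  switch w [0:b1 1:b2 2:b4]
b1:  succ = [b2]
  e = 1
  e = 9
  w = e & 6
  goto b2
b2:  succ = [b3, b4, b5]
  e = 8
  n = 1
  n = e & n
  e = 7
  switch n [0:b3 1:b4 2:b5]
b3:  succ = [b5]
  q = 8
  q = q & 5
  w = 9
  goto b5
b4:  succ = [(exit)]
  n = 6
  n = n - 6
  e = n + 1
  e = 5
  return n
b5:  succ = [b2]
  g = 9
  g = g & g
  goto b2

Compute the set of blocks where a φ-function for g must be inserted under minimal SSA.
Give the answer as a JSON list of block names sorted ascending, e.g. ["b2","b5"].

Answer: ["b2", "b4"]

Working:
idom tree: b1←b0 b2←b0 b3←b2 b4←b0 b5←b2
Dom at joins:
  b2: preds {b0,b1,b5}: {b0} ∩ {b0,b1} ∩ {b0,b2,b5} = {b0}; idom=b0
  b4: preds {b0,b2}: {b0} ∩ {b0,b2} = {b0}; idom=b0
  b5: preds {b2,b3}: {b0,b2} ∩ {b0,b2,b3} = {b0,b2}; idom=b2

DF derivation:
  b2←b0: walk · to b0
  b2←b1: walk b1 to b0
  b2←b5: walk b5→b2 to b0
  b4←b0: walk · to b0
  b4←b2: walk b2 to b0
  b5←b2: walk · to b2
  b5←b3: walk b3 to b2
  b0: DF=∅
  b1: DF={b2}
  b2: DF={b2,b4}
  b3: DF={b5}
  b4: DF=∅
  b5: DF={b2}

φ for g: defs {b5}
  DF⁺ = {b2,b4}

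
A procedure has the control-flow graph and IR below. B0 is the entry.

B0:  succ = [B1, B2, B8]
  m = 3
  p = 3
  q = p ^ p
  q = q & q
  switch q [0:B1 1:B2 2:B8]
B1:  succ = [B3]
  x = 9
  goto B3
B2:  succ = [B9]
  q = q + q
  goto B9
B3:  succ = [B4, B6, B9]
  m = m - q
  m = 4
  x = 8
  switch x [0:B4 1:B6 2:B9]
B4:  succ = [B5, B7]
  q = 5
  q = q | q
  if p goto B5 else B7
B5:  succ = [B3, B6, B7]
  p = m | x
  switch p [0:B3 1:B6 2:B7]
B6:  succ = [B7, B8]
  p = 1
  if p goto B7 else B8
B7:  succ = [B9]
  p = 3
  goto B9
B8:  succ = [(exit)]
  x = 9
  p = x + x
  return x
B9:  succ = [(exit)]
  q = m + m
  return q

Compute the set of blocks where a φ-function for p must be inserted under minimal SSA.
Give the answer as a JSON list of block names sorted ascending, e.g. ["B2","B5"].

idom tree: B1←B0 B2←B0 B3←B1 B4←B3 B5←B4 B6←B3 B7←B3 B8←B0 B9←B0
Join-block Dom:
  B3: preds {B1,B5}: {B0,B1} ∩ {B0,B1,B3,B4,B5} = {B0,B1}; idom=B1
  B6: preds {B3,B5}: {B0,B1,B3} ∩ {B0,B1,B3,B4,B5} = {B0,B1,B3}; idom=B3
  B7: preds {B4,B5,B6}: {B0,B1,B3,B4} ∩ {B0,B1,B3,B4,B5} ∩ {B0,B1,B3,B6} = {B0,B1,B3}; idom=B3
  B8: preds {B0,B6}: {B0} ∩ {B0,B1,B3,B6} = {B0}; idom=B0
  B9: preds {B2,B3,B7}: {B0,B2} ∩ {B0,B1,B3} ∩ {B0,B1,B3,B7} = {B0}; idom=B0

Frontier:
  join B3 pred B1: · stop@B1
  join B3 pred B5: B5→B4→B3 stop@B1
  join B6 pred B3: · stop@B3
  join B6 pred B5: B5→B4 stop@B3
  join B7 pred B4: B4 stop@B3
  join B7 pred B5: B5→B4 stop@B3
  join B7 pred B6: B6 stop@B3
  join B8 pred B0: · stop@B0
  join B8 pred B6: B6→B3→B1 stop@B0
  join B9 pred B2: B2 stop@B0
  join B9 pred B3: B3→B1 stop@B0
  join B9 pred B7: B7→B3→B1 stop@B0
  DF(B0)=∅
  DF(B1)={B8,B9}
  DF(B2)={B9}
  DF(B3)={B3,B8,B9}
  DF(B4)={B3,B6,B7}
  DF(B5)={B3,B6,B7}
  DF(B6)={B7,B8}
  DF(B7)={B9}
  DF(B8)=∅
  DF(B9)=∅

φ for p: defs {B0,B5,B6,B7,B8}
  DF⁺ = {B3,B6,B7,B8,B9}

Answer: ["B3", "B6", "B7", "B8", "B9"]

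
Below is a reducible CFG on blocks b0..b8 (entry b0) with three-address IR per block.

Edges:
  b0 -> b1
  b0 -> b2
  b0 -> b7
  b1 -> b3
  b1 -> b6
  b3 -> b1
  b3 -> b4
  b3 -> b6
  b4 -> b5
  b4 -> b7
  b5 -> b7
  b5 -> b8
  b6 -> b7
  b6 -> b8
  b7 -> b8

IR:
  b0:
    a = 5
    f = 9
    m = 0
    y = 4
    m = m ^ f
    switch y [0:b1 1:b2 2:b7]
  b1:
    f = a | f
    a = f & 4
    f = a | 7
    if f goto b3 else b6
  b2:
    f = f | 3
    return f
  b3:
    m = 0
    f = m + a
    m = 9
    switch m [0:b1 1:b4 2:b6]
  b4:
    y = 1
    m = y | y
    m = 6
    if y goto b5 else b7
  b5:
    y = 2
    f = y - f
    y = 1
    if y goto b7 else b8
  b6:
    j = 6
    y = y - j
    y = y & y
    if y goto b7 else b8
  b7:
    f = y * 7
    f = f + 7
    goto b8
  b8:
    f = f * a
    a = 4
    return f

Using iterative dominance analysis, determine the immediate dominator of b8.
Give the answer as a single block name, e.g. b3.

idom tree: b1←b0 b2←b0 b3←b1 b4←b3 b5←b4 b6←b1 b7←b0 b8←b0
Dom at joins:
  b1: preds {b0,b3}: {b0} ∩ {b0,b1,b3} = {b0}; idom=b0
  b6: preds {b1,b3}: {b0,b1} ∩ {b0,b1,b3} = {b0,b1}; idom=b1
  b7: preds {b0,b4,b5,b6}: {b0} ∩ {b0,b1,b3,b4} ∩ {b0,b1,b3,b4,b5} ∩ {b0,b1,b6} = {b0}; idom=b0
  b8: preds {b5,b6,b7}: {b0,b1,b3,b4,b5} ∩ {b0,b1,b6} ∩ {b0,b7} = {b0}; idom=b0

idom(b8) = b0

Answer: b0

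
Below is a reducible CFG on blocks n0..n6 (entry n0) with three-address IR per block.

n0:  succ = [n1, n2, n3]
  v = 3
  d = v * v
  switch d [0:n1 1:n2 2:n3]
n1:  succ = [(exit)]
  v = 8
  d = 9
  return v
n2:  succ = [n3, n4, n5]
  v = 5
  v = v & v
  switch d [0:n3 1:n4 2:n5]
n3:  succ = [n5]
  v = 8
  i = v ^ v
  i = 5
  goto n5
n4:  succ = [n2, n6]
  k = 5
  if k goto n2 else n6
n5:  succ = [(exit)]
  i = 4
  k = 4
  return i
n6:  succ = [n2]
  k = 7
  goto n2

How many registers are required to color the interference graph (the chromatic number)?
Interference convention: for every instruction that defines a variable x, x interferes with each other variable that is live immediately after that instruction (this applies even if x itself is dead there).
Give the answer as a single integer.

Block summaries:
  n0 def {d,v} use ∅
  n1 def {d,v} use ∅
  n2 def {v} use {d}
  n3 def {i,v} use ∅
  n4 def {k} use ∅
  n5 def {i,k} use ∅
  n6 def {k} use ∅

Live sets:
  live n0: ∅→{d}
  live n1: ∅→∅
  live n2: {d}→{d}
  live n3: ∅→∅
  live n4: {d}→{d}
  live n5: ∅→∅
  live n6: {d}→{d}

Interfere edges:
  d: {k,v}
  i: {k}
  k: {d,i}
  v: {d}

Colouring:
  {d,k} pairwise interfere (2-clique) ⇒ χ ≥ 2
  2-colouring: r0={d,i}  r1={k,v}
  χ = 2

Answer: 2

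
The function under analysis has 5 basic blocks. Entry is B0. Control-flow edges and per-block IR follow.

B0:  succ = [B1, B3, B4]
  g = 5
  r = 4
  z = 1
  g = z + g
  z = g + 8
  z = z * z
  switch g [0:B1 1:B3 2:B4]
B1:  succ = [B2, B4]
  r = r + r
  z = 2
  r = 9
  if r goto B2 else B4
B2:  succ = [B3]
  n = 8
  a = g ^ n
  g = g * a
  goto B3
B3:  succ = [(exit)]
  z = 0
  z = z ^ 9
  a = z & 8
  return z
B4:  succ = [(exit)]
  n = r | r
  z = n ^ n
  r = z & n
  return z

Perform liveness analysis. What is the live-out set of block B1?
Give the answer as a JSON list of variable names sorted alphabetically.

def/use:
  B0: {g,r,z} / ∅
  B1: {r,z} / {r}
  B2: {a,g,n} / {g}
  B3: {a,z} / ∅
  B4: {n,r,z} / {r}

Backward fixpoint:
  live B0: ∅→{g,r}
  live B1: {g,r}→{g,r}
  live B2: {g}→∅
  live B3: ∅→∅
  live B4: {r}→∅

live-out(B1) = ["g", "r"]

Answer: ["g", "r"]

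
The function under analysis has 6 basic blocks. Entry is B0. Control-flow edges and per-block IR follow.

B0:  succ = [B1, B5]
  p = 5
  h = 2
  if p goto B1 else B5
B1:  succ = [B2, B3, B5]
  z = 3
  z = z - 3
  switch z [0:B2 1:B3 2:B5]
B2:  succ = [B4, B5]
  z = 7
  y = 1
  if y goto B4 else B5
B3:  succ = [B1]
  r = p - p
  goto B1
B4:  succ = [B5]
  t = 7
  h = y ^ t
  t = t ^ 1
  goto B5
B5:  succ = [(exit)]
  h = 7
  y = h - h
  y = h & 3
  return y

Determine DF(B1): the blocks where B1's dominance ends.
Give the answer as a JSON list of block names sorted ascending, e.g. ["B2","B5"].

idom tree: B1←B0 B2←B1 B3←B1 B4←B2 B5←B0
Join-block Dom:
  B1: preds {B0,B3}: {B0} ∩ {B0,B1,B3} = {B0}; idom=B0
  B5: preds {B0,B1,B2,B4}: {B0} ∩ {B0,B1} ∩ {B0,B1,B2} ∩ {B0,B1,B2,B4} = {B0}; idom=B0

DF derivation:
  join B1 pred B0: · stop@B0
  join B1 pred B3: B3→B1 stop@B0
  join B5 pred B0: · stop@B0
  join B5 pred B1: B1 stop@B0
  join B5 pred B2: B2→B1 stop@B0
  join B5 pred B4: B4→B2→B1 stop@B0
  DF(B0)=∅
  DF(B1)={B1,B5}
  DF(B2)={B5}
  DF(B3)={B1}
  DF(B4)={B5}
  DF(B5)=∅

DF(B1) = ["B1", "B5"]

Answer: ["B1", "B5"]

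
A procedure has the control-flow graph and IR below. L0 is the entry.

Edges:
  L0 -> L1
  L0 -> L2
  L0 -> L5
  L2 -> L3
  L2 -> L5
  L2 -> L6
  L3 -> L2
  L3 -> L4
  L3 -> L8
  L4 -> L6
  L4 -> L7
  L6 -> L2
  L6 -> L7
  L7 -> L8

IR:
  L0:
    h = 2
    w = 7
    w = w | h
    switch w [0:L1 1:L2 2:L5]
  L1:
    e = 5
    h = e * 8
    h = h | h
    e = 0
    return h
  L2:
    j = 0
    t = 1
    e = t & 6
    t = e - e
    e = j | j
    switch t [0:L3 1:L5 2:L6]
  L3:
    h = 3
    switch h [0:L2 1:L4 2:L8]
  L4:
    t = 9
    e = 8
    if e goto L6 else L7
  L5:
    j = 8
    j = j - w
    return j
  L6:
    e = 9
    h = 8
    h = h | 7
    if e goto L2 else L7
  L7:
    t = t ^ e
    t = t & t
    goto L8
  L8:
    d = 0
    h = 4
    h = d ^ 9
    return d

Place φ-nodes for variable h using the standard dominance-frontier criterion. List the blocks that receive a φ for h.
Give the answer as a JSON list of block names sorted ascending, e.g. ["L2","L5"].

Answer: ["L2", "L5", "L6", "L7", "L8"]

Derivation:
idom tree: L1←L0 L2←L0 L3←L2 L4←L3 L5←L0 L6←L2 L7←L2 L8←L2
Dom∩ at merges:
  L2: preds {L0,L3,L6}: {L0} ∩ {L0,L2,L3} ∩ {L0,L2,L6} = {L0}; idom=L0
  L5: preds {L0,L2}: {L0} ∩ {L0,L2} = {L0}; idom=L0
  L6: preds {L2,L4}: {L0,L2} ∩ {L0,L2,L3,L4} = {L0,L2}; idom=L2
  L7: preds {L4,L6}: {L0,L2,L3,L4} ∩ {L0,L2,L6} = {L0,L2}; idom=L2
  L8: preds {L3,L7}: {L0,L2,L3} ∩ {L0,L2,L7} = {L0,L2}; idom=L2

DF derivation:
  L2←L0: walk · to L0
  L2←L3: walk L3→L2 to L0
  L2←L6: walk L6→L2 to L0
  L5←L0: walk · to L0
  L5←L2: walk L2 to L0
  L6←L2: walk · to L2
  L6←L4: walk L4→L3 to L2
  L7←L4: walk L4→L3 to L2
  L7←L6: walk L6 to L2
  L8←L3: walk L3 to L2
  L8←L7: walk L7 to L2
  DF(L0)=∅
  DF(L1)=∅
  DF(L2)={L2,L5}
  DF(L3)={L2,L6,L7,L8}
  DF(L4)={L6,L7}
  DF(L5)=∅
  DF(L6)={L2,L7}
  DF(L7)={L8}
  DF(L8)=∅

φ for h: defs {L0,L1,L3,L6,L8}
  DF⁺ = {L2,L5,L6,L7,L8}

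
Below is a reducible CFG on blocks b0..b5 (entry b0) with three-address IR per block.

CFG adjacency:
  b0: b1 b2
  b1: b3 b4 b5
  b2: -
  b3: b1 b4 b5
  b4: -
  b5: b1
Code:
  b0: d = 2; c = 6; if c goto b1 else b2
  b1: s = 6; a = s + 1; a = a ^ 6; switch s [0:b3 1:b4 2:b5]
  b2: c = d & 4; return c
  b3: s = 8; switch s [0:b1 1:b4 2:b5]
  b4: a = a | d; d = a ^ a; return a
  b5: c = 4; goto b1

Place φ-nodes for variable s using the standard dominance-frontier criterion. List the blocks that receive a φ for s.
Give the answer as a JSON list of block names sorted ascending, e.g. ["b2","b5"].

idom tree: b1←b0 b2←b0 b3←b1 b4←b1 b5←b1
Dom at joins:
  b1: preds {b0,b3,b5}: {b0} ∩ {b0,b1,b3} ∩ {b0,b1,b5} = {b0}; idom=b0
  b4: preds {b1,b3}: {b0,b1} ∩ {b0,b1,b3} = {b0,b1}; idom=b1
  b5: preds {b1,b3}: {b0,b1} ∩ {b0,b1,b3} = {b0,b1}; idom=b1

DF derivation:
  join b1 pred b0: · stop@b0
  join b1 pred b3: b3→b1 stop@b0
  join b1 pred b5: b5→b1 stop@b0
  join b4 pred b1: · stop@b1
  join b4 pred b3: b3 stop@b1
  join b5 pred b1: · stop@b1
  join b5 pred b3: b3 stop@b1
  b0: DF=∅
  b1: DF={b1}
  b2: DF=∅
  b3: DF={b1,b4,b5}
  b4: DF=∅
  b5: DF={b1}

φ for s: defs {b1,b3}
  DF⁺ = {b1,b4,b5}

Answer: ["b1", "b4", "b5"]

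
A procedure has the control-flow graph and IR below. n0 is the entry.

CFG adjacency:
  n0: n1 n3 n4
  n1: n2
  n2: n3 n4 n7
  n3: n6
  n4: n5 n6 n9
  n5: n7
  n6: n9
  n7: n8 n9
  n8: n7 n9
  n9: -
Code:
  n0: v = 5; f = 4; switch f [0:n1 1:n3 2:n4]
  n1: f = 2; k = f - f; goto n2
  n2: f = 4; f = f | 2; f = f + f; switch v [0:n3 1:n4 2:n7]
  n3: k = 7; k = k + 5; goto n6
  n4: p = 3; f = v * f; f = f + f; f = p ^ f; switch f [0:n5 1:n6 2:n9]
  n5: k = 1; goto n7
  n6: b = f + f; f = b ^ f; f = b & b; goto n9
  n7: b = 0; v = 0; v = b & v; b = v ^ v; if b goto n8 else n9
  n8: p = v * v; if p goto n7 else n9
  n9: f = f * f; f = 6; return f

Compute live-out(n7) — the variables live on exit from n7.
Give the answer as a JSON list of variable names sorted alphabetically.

Answer: ["f", "v"]

Working:
Per-block:
  n0: {f,v} / ∅
  n1: {f,k} / ∅
  n2: {f} / {v}
  n3: {k} / ∅
  n4: {f,p} / {f,v}
  n5: {k} / ∅
  n6: {b,f} / {f}
  n7: {b,v} / ∅
  n8: {p} / {v}
  n9: {f} / {f}

Backward fixpoint:
  n0 li=∅ lo={f,v}
  n1 li={v} lo={v}
  n2 li={v} lo={f,v}
  n3 li={f} lo={f}
  n4 li={f,v} lo={f}
  n5 li={f} lo={f}
  n6 li={f} lo={f}
  n7 li={f} lo={f,v}
  n8 li={f,v} lo={f}
  n9 li={f} lo=∅

live-out(n7) = ["f", "v"]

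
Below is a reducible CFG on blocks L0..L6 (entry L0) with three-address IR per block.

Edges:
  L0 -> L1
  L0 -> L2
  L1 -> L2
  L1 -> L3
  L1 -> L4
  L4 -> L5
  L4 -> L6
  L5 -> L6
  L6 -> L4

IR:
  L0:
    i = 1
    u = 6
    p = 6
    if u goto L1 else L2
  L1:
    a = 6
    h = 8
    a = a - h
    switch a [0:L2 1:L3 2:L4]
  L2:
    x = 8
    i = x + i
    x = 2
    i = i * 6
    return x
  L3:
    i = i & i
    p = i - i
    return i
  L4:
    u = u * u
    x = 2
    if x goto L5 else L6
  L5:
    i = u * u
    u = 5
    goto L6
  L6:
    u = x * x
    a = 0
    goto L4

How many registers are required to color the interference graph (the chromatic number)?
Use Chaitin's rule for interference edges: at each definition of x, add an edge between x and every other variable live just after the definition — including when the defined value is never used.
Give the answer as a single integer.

Answer: 4

Working:
def/use:
  L0: {i,p,u} / ∅
  L1: {a,h} / ∅
  L2: {i,x} / {i}
  L3: {i,p} / {i}
  L4: {u,x} / {u}
  L5: {i,u} / {u}
  L6: {a,u} / {x}

Backward fixpoint:
  L0: in=∅ out={i,u}
  L1: in={i,u} out={i,u}
  L2: in={i} out=∅
  L3: in={i} out=∅
  L4: in={u} out={u,x}
  L5: in={u,x} out={x}
  L6: in={x} out={u}

Interference:
  a↔{h,i,u}
  h↔{a,i,u}
  i↔{a,h,p,u,x}
  p↔{i,u}
  u↔{a,h,i,p,x}
  x↔{i,u}

Chromatic number:
  lower bound: {a,h,i,u} mutually conflict ⇒ χ ≥ 4
  4-colouring: r0={i}  r1={u}  r2={a,p,x}  r3={h}
  χ = 4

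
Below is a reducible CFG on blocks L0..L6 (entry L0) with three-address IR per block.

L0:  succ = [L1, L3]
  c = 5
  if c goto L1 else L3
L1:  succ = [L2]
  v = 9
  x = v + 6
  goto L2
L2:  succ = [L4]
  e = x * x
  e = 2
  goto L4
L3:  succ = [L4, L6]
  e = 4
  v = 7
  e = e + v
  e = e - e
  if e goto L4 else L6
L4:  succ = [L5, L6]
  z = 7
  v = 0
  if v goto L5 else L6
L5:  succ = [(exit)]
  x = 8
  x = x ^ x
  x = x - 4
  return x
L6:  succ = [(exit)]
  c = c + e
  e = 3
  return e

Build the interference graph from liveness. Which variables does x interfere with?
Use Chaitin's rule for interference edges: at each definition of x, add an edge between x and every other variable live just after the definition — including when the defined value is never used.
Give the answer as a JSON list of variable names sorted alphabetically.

Answer: ["c"]

Working:
def/use:
  L0: {c} / ∅
  L1: {v,x} / ∅
  L2: {e} / {x}
  L3: {e,v} / ∅
  L4: {v,z} / ∅
  L5: {x} / ∅
  L6: {c,e} / {c,e}

Live sets:
  L0 li=∅ lo={c}
  L1 li={c} lo={c,x}
  L2 li={c,x} lo={c,e}
  L3 li={c} lo={c,e}
  L4 li={c,e} lo={c,e}
  L5 li=∅ lo=∅
  L6 li={c,e} lo=∅

Interfere edges:
  c: {e,v,x,z}
  e: {c,v,z}
  v: {c,e}
  x: {c}
  z: {c,e}

N(x) = ["c"]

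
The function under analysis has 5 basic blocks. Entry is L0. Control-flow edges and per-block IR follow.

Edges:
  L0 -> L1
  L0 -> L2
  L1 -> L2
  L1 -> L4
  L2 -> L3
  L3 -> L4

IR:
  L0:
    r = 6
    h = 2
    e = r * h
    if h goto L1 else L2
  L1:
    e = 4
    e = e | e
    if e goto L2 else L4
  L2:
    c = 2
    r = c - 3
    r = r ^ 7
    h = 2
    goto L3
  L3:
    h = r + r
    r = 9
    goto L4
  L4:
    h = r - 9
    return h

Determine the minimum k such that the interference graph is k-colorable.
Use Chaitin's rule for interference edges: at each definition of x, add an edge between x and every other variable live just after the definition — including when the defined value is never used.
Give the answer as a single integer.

Answer: 3

Analysis:
def/use:
  L0 def {e,h,r} use ∅
  L1 def {e} use ∅
  L2 def {c,h,r} use ∅
  L3 def {h,r} use {r}
  L4 def {h} use {r}

Backward fixpoint:
  L0: in=∅ out={r}
  L1: in={r} out={r}
  L2: in=∅ out={r}
  L3: in={r} out={r}
  L4: in={r} out=∅

Interfere edges:
  c: ∅
  e: {h,r}
  h: {e,r}
  r: {e,h}

Colouring:
  lower bound: {e,h,r} mutually conflict ⇒ χ ≥ 3
  3-colouring: c0={c,e}  c1={h}  c2={r}
  χ = 3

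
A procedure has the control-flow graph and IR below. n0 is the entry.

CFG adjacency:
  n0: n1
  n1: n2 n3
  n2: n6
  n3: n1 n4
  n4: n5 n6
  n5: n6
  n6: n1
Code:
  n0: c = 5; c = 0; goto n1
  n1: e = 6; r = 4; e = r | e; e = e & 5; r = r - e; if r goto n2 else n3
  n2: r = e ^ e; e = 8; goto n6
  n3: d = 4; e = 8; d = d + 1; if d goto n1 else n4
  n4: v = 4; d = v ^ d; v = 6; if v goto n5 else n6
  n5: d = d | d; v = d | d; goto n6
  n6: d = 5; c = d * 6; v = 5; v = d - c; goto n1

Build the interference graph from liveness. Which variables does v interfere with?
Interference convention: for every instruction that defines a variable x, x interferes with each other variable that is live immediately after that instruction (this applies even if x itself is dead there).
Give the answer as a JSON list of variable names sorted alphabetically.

Answer: ["c", "d"]

Working:
Block summaries:
  n0: def={c} ue=∅
  n1: def={e,r} ue=∅
  n2: def={e,r} ue={e}
  n3: def={d,e} ue=∅
  n4: def={d,v} ue={d}
  n5: def={d,v} ue={d}
  n6: def={c,d,v} ue=∅

Live sets:
  live n0: ∅→∅
  live n1: ∅→{e}
  live n2: {e}→∅
  live n3: ∅→{d}
  live n4: {d}→{d}
  live n5: {d}→∅
  live n6: ∅→∅

Conflict graph:
  c↔{d,v}
  d↔{c,e,v}
  e↔{d,r}
  r↔{e}
  v↔{c,d}

N(v) = ["c", "d"]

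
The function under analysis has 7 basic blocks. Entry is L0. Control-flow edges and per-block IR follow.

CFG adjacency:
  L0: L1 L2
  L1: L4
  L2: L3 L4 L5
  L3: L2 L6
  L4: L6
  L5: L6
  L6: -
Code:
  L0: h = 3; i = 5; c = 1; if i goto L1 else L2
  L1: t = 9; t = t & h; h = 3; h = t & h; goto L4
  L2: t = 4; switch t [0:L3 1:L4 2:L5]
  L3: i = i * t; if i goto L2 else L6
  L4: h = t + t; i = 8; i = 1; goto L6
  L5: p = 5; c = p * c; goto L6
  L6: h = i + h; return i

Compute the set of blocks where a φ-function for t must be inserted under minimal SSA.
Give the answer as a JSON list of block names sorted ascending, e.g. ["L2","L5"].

idom tree: L1←L0 L2←L0 L3←L2 L4←L0 L5←L2 L6←L0
Dom at joins:
  L2: preds {L0,L3}: {L0} ∩ {L0,L2,L3} = {L0}; idom=L0
  L4: preds {L1,L2}: {L0,L1} ∩ {L0,L2} = {L0}; idom=L0
  L6: preds {L3,L4,L5}: {L0,L2,L3} ∩ {L0,L4} ∩ {L0,L2,L5} = {L0}; idom=L0

Frontier:
  L2←L0: walk · to L0
  L2←L3: walk L3→L2 to L0
  L4←L1: walk L1 to L0
  L4←L2: walk L2 to L0
  L6←L3: walk L3→L2 to L0
  L6←L4: walk L4 to L0
  L6←L5: walk L5→L2 to L0
  L0 → ∅
  L1 → {L4}
  L2 → {L2,L4,L6}
  L3 → {L2,L6}
  L4 → {L6}
  L5 → {L6}
  L6 → ∅

φ for t: defs {L1,L2}
  DF⁺ = {L2,L4,L6}

Answer: ["L2", "L4", "L6"]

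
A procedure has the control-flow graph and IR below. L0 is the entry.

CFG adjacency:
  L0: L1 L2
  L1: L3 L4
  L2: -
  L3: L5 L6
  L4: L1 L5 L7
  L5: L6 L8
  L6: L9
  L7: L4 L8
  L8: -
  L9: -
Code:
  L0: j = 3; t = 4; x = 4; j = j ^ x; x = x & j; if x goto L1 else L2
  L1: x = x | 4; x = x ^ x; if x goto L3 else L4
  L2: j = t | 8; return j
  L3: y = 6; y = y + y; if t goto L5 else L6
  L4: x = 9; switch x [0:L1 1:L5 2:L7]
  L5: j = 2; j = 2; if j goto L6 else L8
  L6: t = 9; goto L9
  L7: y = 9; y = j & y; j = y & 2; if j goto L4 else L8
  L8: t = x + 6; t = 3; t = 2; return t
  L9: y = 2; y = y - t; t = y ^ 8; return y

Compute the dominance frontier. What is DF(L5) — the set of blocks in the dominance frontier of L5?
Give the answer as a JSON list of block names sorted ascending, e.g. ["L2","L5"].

idom tree: L1←L0 L2←L0 L3←L1 L4←L1 L5←L1 L6←L1 L7←L4 L8←L1 L9←L6
Dom at joins:
  L1: preds {L0,L4}: {L0} ∩ {L0,L1,L4} = {L0}; idom=L0
  L4: preds {L1,L7}: {L0,L1} ∩ {L0,L1,L4,L7} = {L0,L1}; idom=L1
  L5: preds {L3,L4}: {L0,L1,L3} ∩ {L0,L1,L4} = {L0,L1}; idom=L1
  L6: preds {L3,L5}: {L0,L1,L3} ∩ {L0,L1,L5} = {L0,L1}; idom=L1
  L8: preds {L5,L7}: {L0,L1,L5} ∩ {L0,L1,L4,L7} = {L0,L1}; idom=L1

DF derivation:
  join L1 pred L0: · stop@L0
  join L1 pred L4: L4→L1 stop@L0
  join L4 pred L1: · stop@L1
  join L4 pred L7: L7→L4 stop@L1
  join L5 pred L3: L3 stop@L1
  join L5 pred L4: L4 stop@L1
  join L6 pred L3: L3 stop@L1
  join L6 pred L5: L5 stop@L1
  join L8 pred L5: L5 stop@L1
  join L8 pred L7: L7→L4 stop@L1
  L0: DF=∅
  L1: DF={L1}
  L2: DF=∅
  L3: DF={L5,L6}
  L4: DF={L1,L4,L5,L8}
  L5: DF={L6,L8}
  L6: DF=∅
  L7: DF={L4,L8}
  L8: DF=∅
  L9: DF=∅

DF(L5) = ["L6", "L8"]

Answer: ["L6", "L8"]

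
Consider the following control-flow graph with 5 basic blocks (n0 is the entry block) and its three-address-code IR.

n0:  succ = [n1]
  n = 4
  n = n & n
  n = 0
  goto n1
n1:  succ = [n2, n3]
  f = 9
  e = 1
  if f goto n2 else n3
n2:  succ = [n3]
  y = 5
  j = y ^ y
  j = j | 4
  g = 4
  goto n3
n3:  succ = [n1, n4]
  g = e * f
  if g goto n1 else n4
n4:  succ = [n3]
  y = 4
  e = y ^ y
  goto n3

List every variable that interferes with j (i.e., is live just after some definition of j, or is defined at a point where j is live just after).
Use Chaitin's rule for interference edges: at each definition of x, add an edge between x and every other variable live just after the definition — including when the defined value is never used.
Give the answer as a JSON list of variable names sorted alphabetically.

Per-block:
  n0 def {n} use ∅
  n1 def {e,f} use ∅
  n2 def {g,j,y} use ∅
  n3 def {g} use {e,f}
  n4 def {e,y} use ∅

Live sets:
  live n0: ∅→∅
  live n1: ∅→{e,f}
  live n2: {e,f}→{e,f}
  live n3: {e,f}→{f}
  live n4: {f}→{e,f}

Interference:
  e — {f,g,j,y}
  f — {e,g,j,y}
  g — {e,f}
  j — {e,f}
  n — ∅
  y — {e,f}

N(j) = ["e", "f"]

Answer: ["e", "f"]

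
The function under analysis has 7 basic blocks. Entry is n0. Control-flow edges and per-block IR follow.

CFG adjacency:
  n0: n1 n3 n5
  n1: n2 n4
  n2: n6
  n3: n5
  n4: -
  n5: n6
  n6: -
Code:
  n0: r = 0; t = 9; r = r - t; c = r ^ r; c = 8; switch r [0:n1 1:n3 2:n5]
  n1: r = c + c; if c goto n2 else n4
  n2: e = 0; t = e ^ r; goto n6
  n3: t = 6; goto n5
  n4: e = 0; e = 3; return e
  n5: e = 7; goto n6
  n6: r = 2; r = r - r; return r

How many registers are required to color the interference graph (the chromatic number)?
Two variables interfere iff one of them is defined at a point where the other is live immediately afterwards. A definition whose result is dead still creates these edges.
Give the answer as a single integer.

Per-block:
  n0: {c,r,t} / ∅
  n1: {r} / {c}
  n2: {e,t} / {r}
  n3: {t} / ∅
  n4: {e} / ∅
  n5: {e} / ∅
  n6: {r} / ∅

Backward fixpoint:
  live n0: ∅→{c}
  live n1: {c}→{r}
  live n2: {r}→∅
  live n3: ∅→∅
  live n4: ∅→∅
  live n5: ∅→∅
  live n6: ∅→∅

Conflict graph:
  c↔{r}
  e↔{r}
  r↔{c,e,t}
  t↔{r}

Registers:
  {c,r} pairwise interfere (2-clique) ⇒ χ ≥ 2
  assign c→c1 e→c1 r→c0 t→c1 — no edge inside a register ⇒ χ ≤ 2
  χ = 2

Answer: 2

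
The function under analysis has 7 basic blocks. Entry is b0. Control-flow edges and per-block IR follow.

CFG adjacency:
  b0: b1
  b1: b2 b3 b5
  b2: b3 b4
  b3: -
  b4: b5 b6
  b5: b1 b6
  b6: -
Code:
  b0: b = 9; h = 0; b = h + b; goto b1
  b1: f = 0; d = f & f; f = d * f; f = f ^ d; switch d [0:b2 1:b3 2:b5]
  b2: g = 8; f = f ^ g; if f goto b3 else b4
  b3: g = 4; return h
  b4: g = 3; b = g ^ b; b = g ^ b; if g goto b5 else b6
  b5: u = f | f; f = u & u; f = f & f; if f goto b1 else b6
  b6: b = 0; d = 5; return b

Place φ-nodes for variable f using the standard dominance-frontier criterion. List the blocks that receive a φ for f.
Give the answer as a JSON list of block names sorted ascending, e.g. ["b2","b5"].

idom tree: b1←b0 b2←b1 b3←b1 b4←b2 b5←b1 b6←b1
Dom at joins:
  b1: preds {b0,b5}: {b0} ∩ {b0,b1,b5} = {b0}; idom=b0
  b3: preds {b1,b2}: {b0,b1} ∩ {b0,b1,b2} = {b0,b1}; idom=b1
  b5: preds {b1,b4}: {b0,b1} ∩ {b0,b1,b2,b4} = {b0,b1}; idom=b1
  b6: preds {b4,b5}: {b0,b1,b2,b4} ∩ {b0,b1,b5} = {b0,b1}; idom=b1

DF walk-up:
  b1←b0: walk · to b0
  b1←b5: walk b5→b1 to b0
  b3←b1: walk · to b1
  b3←b2: walk b2 to b1
  b5←b1: walk · to b1
  b5←b4: walk b4→b2 to b1
  b6←b4: walk b4→b2 to b1
  b6←b5: walk b5 to b1
  DF(b0)=∅
  DF(b1)={b1}
  DF(b2)={b3,b5,b6}
  DF(b3)=∅
  DF(b4)={b5,b6}
  DF(b5)={b1,b6}
  DF(b6)=∅

φ for f: defs {b1,b2,b5}
  DF⁺ = {b1,b3,b5,b6}

Answer: ["b1", "b3", "b5", "b6"]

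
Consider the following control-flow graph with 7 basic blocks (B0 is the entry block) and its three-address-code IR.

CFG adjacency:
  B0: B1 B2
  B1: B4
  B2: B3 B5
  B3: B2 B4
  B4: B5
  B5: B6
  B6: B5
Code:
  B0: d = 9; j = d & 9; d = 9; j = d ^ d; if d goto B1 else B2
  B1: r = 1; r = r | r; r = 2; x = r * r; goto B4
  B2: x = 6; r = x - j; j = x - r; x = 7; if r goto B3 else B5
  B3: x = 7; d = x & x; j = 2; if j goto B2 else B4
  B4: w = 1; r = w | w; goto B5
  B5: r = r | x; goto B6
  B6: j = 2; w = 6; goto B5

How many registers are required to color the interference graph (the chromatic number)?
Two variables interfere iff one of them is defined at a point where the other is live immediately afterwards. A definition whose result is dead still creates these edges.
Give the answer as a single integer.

Block summaries:
  B0: def={d,j} ue=∅
  B1: def={r,x} ue=∅
  B2: def={j,r,x} ue={j}
  B3: def={d,j,x} ue=∅
  B4: def={r,w} ue=∅
  B5: def={r} ue={r,x}
  B6: def={j,w} ue=∅

Live sets:
  B0: in=∅ out={j}
  B1: in=∅ out={x}
  B2: in={j} out={r,x}
  B3: in=∅ out={j,x}
  B4: in={x} out={r,x}
  B5: in={r,x} out={r,x}
  B6: in={r,x} out={r,x}

Conflict graph:
  d — {j,x}
  j — {d,r,x}
  r — {j,w,x}
  w — {r,x}
  x — {d,j,r,w}

Colouring:
  {d,j,x} pairwise interfere (3-clique) ⇒ χ ≥ 3
  assign d→R2 j→R1 r→R2 w→R1 x→R0 — no edge inside a register ⇒ χ ≤ 3
  χ = 3

Answer: 3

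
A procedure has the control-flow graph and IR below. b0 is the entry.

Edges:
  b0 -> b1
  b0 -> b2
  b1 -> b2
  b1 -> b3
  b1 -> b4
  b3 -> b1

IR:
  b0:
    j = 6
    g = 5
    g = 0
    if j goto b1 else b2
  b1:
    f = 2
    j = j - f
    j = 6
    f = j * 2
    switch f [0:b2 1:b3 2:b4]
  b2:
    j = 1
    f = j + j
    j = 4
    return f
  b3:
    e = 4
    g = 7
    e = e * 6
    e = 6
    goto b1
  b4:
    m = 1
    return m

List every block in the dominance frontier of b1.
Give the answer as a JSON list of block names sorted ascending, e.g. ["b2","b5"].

Answer: ["b1", "b2"]

Working:
idom tree: b1←b0 b2←b0 b3←b1 b4←b1
Dom at joins:
  b1: preds {b0,b3}: {b0} ∩ {b0,b1,b3} = {b0}; idom=b0
  b2: preds {b0,b1}: {b0} ∩ {b0,b1} = {b0}; idom=b0

DF derivation:
  join b1 pred b0: · stop@b0
  join b1 pred b3: b3→b1 stop@b0
  join b2 pred b0: · stop@b0
  join b2 pred b1: b1 stop@b0
  DF(b0)=∅
  DF(b1)={b1,b2}
  DF(b2)=∅
  DF(b3)={b1}
  DF(b4)=∅

DF(b1) = ["b1", "b2"]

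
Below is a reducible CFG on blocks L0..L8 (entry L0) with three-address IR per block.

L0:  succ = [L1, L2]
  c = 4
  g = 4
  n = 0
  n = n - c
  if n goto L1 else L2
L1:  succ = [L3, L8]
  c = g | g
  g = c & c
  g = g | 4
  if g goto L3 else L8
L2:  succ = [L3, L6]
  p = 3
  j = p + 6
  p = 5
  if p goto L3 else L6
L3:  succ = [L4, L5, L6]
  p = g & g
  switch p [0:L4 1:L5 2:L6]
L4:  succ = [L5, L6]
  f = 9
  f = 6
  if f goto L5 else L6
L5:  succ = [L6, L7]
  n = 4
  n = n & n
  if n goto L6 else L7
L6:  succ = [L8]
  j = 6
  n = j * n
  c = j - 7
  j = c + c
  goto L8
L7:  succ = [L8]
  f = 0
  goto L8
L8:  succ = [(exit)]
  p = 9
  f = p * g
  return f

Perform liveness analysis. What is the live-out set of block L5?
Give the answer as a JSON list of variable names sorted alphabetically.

Per-block:
  L0: def={c,g,n} ue=∅
  L1: def={c,g} ue={g}
  L2: def={j,p} ue=∅
  L3: def={p} ue={g}
  L4: def={f} ue=∅
  L5: def={n} ue=∅
  L6: def={c,j,n} ue={n}
  L7: def={f} ue=∅
  L8: def={f,p} ue={g}

Liveness:
  L0: in=∅ out={g,n}
  L1: in={g,n} out={g,n}
  L2: in={g,n} out={g,n}
  L3: in={g,n} out={g,n}
  L4: in={g,n} out={g,n}
  L5: in={g} out={g,n}
  L6: in={g,n} out={g}
  L7: in={g} out={g}
  L8: in={g} out=∅

live-out(L5) = ["g", "n"]

Answer: ["g", "n"]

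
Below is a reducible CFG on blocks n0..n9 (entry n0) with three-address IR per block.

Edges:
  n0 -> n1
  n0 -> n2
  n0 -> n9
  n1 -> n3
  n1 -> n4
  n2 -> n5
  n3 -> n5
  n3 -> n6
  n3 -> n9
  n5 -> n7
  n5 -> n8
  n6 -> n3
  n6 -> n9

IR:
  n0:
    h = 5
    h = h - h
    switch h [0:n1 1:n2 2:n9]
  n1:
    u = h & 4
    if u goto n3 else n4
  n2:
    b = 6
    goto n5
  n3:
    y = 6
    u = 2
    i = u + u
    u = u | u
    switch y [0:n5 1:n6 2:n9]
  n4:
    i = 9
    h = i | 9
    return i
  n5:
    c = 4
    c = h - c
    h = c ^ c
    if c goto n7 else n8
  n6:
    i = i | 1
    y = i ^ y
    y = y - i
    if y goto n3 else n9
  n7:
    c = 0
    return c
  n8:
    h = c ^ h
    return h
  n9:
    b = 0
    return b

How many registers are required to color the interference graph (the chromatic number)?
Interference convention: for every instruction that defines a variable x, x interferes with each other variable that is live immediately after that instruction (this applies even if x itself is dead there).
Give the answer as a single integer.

Answer: 4

Derivation:
def/use:
  n0 def {h} use ∅
  n1 def {u} use {h}
  n2 def {b} use ∅
  n3 def {i,u,y} use ∅
  n4 def {h,i} use ∅
  n5 def {c,h} use {h}
  n6 def {i,y} use {i,y}
  n7 def {c} use ∅
  n8 def {h} use {c,h}
  n9 def {b} use ∅

Live sets:
  live n0: ∅→{h}
  live n1: {h}→{h}
  live n2: {h}→{h}
  live n3: {h}→{h,i,y}
  live n4: ∅→∅
  live n5: {h}→{c,h}
  live n6: {h,i,y}→{h}
  live n7: ∅→∅
  live n8: {c,h}→∅
  live n9: ∅→∅

Interference:
  b — {h}
  c — {h}
  h — {b,c,i,u,y}
  i — {h,u,y}
  u — {h,i,y}
  y — {h,i,u}

Registers:
  lower bound: {h,i,u,y} mutually conflict ⇒ χ ≥ 4
  4-colouring: c0={h}  c1={b,c,i}  c2={u}  c3={y}
  χ = 4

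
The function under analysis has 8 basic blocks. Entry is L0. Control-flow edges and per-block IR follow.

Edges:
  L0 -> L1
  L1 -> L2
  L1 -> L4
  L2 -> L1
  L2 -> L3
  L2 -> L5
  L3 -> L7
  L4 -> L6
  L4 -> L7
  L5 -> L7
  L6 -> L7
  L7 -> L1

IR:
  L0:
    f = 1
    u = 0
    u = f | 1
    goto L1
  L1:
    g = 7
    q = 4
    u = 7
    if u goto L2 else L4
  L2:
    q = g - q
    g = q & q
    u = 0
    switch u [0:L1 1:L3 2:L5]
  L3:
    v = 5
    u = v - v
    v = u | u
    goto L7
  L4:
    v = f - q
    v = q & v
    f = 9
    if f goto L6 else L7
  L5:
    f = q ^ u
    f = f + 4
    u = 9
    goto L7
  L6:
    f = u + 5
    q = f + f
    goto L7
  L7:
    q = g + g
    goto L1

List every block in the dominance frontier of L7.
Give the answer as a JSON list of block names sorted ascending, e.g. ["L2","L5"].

Answer: ["L1"]

Derivation:
idom tree: L1←L0 L2←L1 L3←L2 L4←L1 L5←L2 L6←L4 L7←L1
Dom∩ at merges:
  L1: preds {L0,L2,L7}: {L0} ∩ {L0,L1,L2} ∩ {L0,L1,L7} = {L0}; idom=L0
  L7: preds {L3,L4,L5,L6}: {L0,L1,L2,L3} ∩ {L0,L1,L4} ∩ {L0,L1,L2,L5} ∩ {L0,L1,L4,L6} = {L0,L1}; idom=L1

DF derivation:
  L1←L0: walk · to L0
  L1←L2: walk L2→L1 to L0
  L1←L7: walk L7→L1 to L0
  L7←L3: walk L3→L2 to L1
  L7←L4: walk L4 to L1
  L7←L5: walk L5→L2 to L1
  L7←L6: walk L6→L4 to L1
  L0: DF=∅
  L1: DF={L1}
  L2: DF={L1,L7}
  L3: DF={L7}
  L4: DF={L7}
  L5: DF={L7}
  L6: DF={L7}
  L7: DF={L1}

DF(L7) = ["L1"]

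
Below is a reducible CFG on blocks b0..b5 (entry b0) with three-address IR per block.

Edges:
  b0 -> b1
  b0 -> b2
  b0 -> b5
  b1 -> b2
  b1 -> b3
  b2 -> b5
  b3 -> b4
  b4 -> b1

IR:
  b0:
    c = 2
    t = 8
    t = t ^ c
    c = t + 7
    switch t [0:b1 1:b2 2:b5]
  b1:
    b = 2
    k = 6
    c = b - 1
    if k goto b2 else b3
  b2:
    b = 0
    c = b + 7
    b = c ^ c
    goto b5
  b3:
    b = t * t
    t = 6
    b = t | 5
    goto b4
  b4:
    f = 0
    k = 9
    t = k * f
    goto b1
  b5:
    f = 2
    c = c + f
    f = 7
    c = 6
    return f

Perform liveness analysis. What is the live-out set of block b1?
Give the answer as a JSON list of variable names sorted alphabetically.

Per-block:
  b0: {c,t} / ∅
  b1: {b,c,k} / ∅
  b2: {b,c} / ∅
  b3: {b,t} / {t}
  b4: {f,k,t} / ∅
  b5: {c,f} / {c}

Live sets:
  live b0: ∅→{c,t}
  live b1: {t}→{t}
  live b2: ∅→{c}
  live b3: {t}→∅
  live b4: ∅→{t}
  live b5: {c}→∅

live-out(b1) = ["t"]

Answer: ["t"]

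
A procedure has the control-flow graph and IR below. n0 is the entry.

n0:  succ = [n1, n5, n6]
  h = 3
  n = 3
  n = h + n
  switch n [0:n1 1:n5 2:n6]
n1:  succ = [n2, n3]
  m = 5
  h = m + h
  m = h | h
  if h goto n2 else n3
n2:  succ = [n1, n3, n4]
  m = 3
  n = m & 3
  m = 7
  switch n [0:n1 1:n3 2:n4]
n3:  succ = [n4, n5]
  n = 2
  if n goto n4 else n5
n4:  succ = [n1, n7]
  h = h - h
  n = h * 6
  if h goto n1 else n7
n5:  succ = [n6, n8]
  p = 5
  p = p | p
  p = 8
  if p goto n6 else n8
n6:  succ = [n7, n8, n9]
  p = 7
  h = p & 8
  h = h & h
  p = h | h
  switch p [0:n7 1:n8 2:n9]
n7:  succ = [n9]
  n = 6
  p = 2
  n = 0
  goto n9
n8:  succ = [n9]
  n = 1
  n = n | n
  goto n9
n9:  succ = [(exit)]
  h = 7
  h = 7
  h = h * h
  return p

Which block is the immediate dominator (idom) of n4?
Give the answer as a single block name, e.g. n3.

idom tree: n1←n0 n2←n1 n3←n1 n4←n1 n5←n0 n6←n0 n7←n0 n8←n0 n9←n0
Join-block Dom:
  n1: preds {n0,n2,n4}: {n0} ∩ {n0,n1,n2} ∩ {n0,n1,n4} = {n0}; idom=n0
  n3: preds {n1,n2}: {n0,n1} ∩ {n0,n1,n2} = {n0,n1}; idom=n1
  n4: preds {n2,n3}: {n0,n1,n2} ∩ {n0,n1,n3} = {n0,n1}; idom=n1
  n5: preds {n0,n3}: {n0} ∩ {n0,n1,n3} = {n0}; idom=n0
  n6: preds {n0,n5}: {n0} ∩ {n0,n5} = {n0}; idom=n0
  n7: preds {n4,n6}: {n0,n1,n4} ∩ {n0,n6} = {n0}; idom=n0
  n8: preds {n5,n6}: {n0,n5} ∩ {n0,n6} = {n0}; idom=n0
  n9: preds {n6,n7,n8}: {n0,n6} ∩ {n0,n7} ∩ {n0,n8} = {n0}; idom=n0

idom(n4) = n1

Answer: n1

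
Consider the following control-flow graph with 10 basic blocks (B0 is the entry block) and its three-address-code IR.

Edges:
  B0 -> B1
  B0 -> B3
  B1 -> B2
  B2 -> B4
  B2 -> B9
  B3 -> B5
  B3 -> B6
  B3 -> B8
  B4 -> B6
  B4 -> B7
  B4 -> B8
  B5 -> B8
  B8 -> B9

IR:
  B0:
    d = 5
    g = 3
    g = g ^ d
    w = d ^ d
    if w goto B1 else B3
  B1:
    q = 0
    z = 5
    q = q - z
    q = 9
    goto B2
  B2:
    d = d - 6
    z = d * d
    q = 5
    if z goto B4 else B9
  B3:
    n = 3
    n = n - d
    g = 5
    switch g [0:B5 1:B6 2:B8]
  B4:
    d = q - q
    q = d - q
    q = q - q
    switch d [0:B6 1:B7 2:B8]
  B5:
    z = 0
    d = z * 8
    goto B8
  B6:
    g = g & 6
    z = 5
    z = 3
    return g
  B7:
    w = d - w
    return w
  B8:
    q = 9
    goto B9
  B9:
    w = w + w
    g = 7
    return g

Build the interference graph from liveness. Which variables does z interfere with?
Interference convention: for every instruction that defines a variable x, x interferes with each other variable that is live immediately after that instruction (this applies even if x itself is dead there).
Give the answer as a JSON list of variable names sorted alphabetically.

def/use:
  B0: def={d,g,w} ue=∅
  B1: def={q,z} ue=∅
  B2: def={d,q,z} ue={d}
  B3: def={g,n} ue={d}
  B4: def={d,q} ue={q}
  B5: def={d,z} ue=∅
  B6: def={g,z} ue={g}
  B7: def={w} ue={d,w}
  B8: def={q} ue=∅
  B9: def={g,w} ue={w}

Live sets:
  B0 li=∅ lo={d,g,w}
  B1 li={d,g,w} lo={d,g,w}
  B2 li={d,g,w} lo={g,q,w}
  B3 li={d,w} lo={g,w}
  B4 li={g,q,w} lo={d,g,w}
  B5 li={w} lo={w}
  B6 li={g} lo=∅
  B7 li={d,w} lo=∅
  B8 li={w} lo={w}
  B9 li={w} lo=∅

Interference:
  d↔{g,n,q,w,z}
  g↔{d,q,w,z}
  n↔{d,w}
  q↔{d,g,w,z}
  w↔{d,g,n,q,z}
  z↔{d,g,q,w}

N(z) = ["d", "g", "q", "w"]

Answer: ["d", "g", "q", "w"]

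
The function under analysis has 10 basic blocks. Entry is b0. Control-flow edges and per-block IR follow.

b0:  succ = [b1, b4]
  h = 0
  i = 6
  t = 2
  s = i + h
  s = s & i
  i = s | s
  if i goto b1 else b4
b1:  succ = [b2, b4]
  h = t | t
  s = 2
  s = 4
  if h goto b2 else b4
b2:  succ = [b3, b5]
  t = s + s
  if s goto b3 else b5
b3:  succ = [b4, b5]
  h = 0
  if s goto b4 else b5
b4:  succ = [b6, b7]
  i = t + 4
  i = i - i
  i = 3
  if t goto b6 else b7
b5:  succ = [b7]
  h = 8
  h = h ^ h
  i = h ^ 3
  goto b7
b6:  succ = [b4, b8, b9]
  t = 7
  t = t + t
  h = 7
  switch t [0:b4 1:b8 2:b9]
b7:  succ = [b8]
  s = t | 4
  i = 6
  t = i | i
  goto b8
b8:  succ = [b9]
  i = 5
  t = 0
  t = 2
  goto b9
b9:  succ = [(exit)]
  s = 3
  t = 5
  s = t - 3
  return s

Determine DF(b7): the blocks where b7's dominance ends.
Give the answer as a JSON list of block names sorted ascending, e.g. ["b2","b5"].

Answer: ["b8"]

Analysis:
idom tree: b1←b0 b2←b1 b3←b2 b4←b0 b5←b2 b6←b4 b7←b0 b8←b0 b9←b0
Join-block Dom:
  b4: preds {b0,b1,b3,b6}: {b0} ∩ {b0,b1} ∩ {b0,b1,b2,b3} ∩ {b0,b4,b6} = {b0}; idom=b0
  b5: preds {b2,b3}: {b0,b1,b2} ∩ {b0,b1,b2,b3} = {b0,b1,b2}; idom=b2
  b7: preds {b4,b5}: {b0,b4} ∩ {b0,b1,b2,b5} = {b0}; idom=b0
  b8: preds {b6,b7}: {b0,b4,b6} ∩ {b0,b7} = {b0}; idom=b0
  b9: preds {b6,b8}: {b0,b4,b6} ∩ {b0,b8} = {b0}; idom=b0

Frontier:
  b4←b0: walk · to b0
  b4←b1: walk b1 to b0
  b4←b3: walk b3→b2→b1 to b0
  b4←b6: walk b6→b4 to b0
  b5←b2: walk · to b2
  b5←b3: walk b3 to b2
  b7←b4: walk b4 to b0
  b7←b5: walk b5→b2→b1 to b0
  b8←b6: walk b6→b4 to b0
  b8←b7: walk b7 to b0
  b9←b6: walk b6→b4 to b0
  b9←b8: walk b8 to b0
  b0 → ∅
  b1 → {b4,b7}
  b2 → {b4,b7}
  b3 → {b4,b5}
  b4 → {b4,b7,b8,b9}
  b5 → {b7}
  b6 → {b4,b8,b9}
  b7 → {b8}
  b8 → {b9}
  b9 → ∅

DF(b7) = ["b8"]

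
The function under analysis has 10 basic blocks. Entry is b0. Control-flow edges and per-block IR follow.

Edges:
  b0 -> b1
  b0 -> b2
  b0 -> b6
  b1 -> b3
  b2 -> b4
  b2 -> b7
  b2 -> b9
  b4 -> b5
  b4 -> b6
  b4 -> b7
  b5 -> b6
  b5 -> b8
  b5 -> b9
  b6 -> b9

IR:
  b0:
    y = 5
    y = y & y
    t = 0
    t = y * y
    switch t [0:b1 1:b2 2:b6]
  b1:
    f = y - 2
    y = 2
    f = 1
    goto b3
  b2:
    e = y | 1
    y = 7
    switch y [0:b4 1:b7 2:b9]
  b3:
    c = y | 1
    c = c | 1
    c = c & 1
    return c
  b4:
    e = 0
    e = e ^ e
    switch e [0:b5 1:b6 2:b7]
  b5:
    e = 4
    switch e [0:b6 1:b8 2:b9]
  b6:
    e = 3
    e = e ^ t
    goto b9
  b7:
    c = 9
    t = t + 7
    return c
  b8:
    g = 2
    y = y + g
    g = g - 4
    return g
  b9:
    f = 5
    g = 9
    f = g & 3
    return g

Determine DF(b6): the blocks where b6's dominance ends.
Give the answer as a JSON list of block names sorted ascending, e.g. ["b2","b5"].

Answer: ["b9"]

Analysis:
idom tree: b1←b0 b2←b0 b3←b1 b4←b2 b5←b4 b6←b0 b7←b2 b8←b5 b9←b0
Dom at joins:
  b6: preds {b0,b4,b5}: {b0} ∩ {b0,b2,b4} ∩ {b0,b2,b4,b5} = {b0}; idom=b0
  b7: preds {b2,b4}: {b0,b2} ∩ {b0,b2,b4} = {b0,b2}; idom=b2
  b9: preds {b2,b5,b6}: {b0,b2} ∩ {b0,b2,b4,b5} ∩ {b0,b6} = {b0}; idom=b0

DF walk-up:
  join b6 pred b0: · stop@b0
  join b6 pred b4: b4→b2 stop@b0
  join b6 pred b5: b5→b4→b2 stop@b0
  join b7 pred b2: · stop@b2
  join b7 pred b4: b4 stop@b2
  join b9 pred b2: b2 stop@b0
  join b9 pred b5: b5→b4→b2 stop@b0
  join b9 pred b6: b6 stop@b0
  b0: DF=∅
  b1: DF=∅
  b2: DF={b6,b9}
  b3: DF=∅
  b4: DF={b6,b7,b9}
  b5: DF={b6,b9}
  b6: DF={b9}
  b7: DF=∅
  b8: DF=∅
  b9: DF=∅

DF(b6) = ["b9"]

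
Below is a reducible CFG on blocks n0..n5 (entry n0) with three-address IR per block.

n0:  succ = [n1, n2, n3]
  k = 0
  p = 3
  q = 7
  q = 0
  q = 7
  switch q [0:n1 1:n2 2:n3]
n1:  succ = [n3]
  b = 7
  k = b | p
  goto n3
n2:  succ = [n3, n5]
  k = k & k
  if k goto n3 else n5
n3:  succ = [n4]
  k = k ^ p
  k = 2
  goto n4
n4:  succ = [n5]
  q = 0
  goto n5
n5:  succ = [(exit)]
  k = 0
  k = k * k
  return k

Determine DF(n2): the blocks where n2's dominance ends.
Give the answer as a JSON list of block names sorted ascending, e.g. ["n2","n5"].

Answer: ["n3", "n5"]

Derivation:
idom tree: n1←n0 n2←n0 n3←n0 n4←n3 n5←n0
Dom∩ at merges:
  n3: preds {n0,n1,n2}: {n0} ∩ {n0,n1} ∩ {n0,n2} = {n0}; idom=n0
  n5: preds {n2,n4}: {n0,n2} ∩ {n0,n3,n4} = {n0}; idom=n0

DF walk-up:
  n3←n0: walk · to n0
  n3←n1: walk n1 to n0
  n3←n2: walk n2 to n0
  n5←n2: walk n2 to n0
  n5←n4: walk n4→n3 to n0
  n0: DF=∅
  n1: DF={n3}
  n2: DF={n3,n5}
  n3: DF={n5}
  n4: DF={n5}
  n5: DF=∅

DF(n2) = ["n3", "n5"]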